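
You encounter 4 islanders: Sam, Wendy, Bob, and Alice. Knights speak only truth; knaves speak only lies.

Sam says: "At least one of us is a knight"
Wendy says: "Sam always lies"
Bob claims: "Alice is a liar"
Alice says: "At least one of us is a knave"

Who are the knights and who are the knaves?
Sam is a knight.
Wendy is a knave.
Bob is a knave.
Alice is a knight.

Verification:
- Sam (knight) says "At least one of us is a knight" - this is TRUE because Sam and Alice are knights.
- Wendy (knave) says "Sam always lies" - this is FALSE (a lie) because Sam is a knight.
- Bob (knave) says "Alice is a liar" - this is FALSE (a lie) because Alice is a knight.
- Alice (knight) says "At least one of us is a knave" - this is TRUE because Wendy and Bob are knaves.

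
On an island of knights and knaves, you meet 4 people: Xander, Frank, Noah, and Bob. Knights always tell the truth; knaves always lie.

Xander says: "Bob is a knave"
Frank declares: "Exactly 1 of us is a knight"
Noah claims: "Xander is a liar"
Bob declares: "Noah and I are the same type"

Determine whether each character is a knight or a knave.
Xander is a knave.
Frank is a knave.
Noah is a knight.
Bob is a knight.

Verification:
- Xander (knave) says "Bob is a knave" - this is FALSE (a lie) because Bob is a knight.
- Frank (knave) says "Exactly 1 of us is a knight" - this is FALSE (a lie) because there are 2 knights.
- Noah (knight) says "Xander is a liar" - this is TRUE because Xander is a knave.
- Bob (knight) says "Noah and I are the same type" - this is TRUE because Bob is a knight and Noah is a knight.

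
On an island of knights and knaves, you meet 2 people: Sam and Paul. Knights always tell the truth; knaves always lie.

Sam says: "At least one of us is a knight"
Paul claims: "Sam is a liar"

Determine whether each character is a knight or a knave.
Sam is a knight.
Paul is a knave.

Verification:
- Sam (knight) says "At least one of us is a knight" - this is TRUE because Sam is a knight.
- Paul (knave) says "Sam is a liar" - this is FALSE (a lie) because Sam is a knight.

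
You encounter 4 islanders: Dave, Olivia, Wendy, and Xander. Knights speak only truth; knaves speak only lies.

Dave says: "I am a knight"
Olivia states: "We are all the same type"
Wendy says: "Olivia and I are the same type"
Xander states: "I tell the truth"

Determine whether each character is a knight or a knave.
Dave is a knight.
Olivia is a knight.
Wendy is a knight.
Xander is a knight.

Verification:
- Dave (knight) says "I am a knight" - this is TRUE because Dave is a knight.
- Olivia (knight) says "We are all the same type" - this is TRUE because Dave, Olivia, Wendy, and Xander are knights.
- Wendy (knight) says "Olivia and I are the same type" - this is TRUE because Wendy is a knight and Olivia is a knight.
- Xander (knight) says "I tell the truth" - this is TRUE because Xander is a knight.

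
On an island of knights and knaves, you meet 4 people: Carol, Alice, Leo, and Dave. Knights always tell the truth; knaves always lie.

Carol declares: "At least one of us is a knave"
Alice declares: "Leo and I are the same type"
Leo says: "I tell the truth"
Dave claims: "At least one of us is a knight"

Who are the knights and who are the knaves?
Carol is a knight.
Alice is a knave.
Leo is a knight.
Dave is a knight.

Verification:
- Carol (knight) says "At least one of us is a knave" - this is TRUE because Alice is a knave.
- Alice (knave) says "Leo and I are the same type" - this is FALSE (a lie) because Alice is a knave and Leo is a knight.
- Leo (knight) says "I tell the truth" - this is TRUE because Leo is a knight.
- Dave (knight) says "At least one of us is a knight" - this is TRUE because Carol, Leo, and Dave are knights.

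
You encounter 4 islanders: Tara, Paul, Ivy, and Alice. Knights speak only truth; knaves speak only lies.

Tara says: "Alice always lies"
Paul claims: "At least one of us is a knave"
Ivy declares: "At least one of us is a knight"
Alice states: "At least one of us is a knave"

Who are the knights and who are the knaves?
Tara is a knave.
Paul is a knight.
Ivy is a knight.
Alice is a knight.

Verification:
- Tara (knave) says "Alice always lies" - this is FALSE (a lie) because Alice is a knight.
- Paul (knight) says "At least one of us is a knave" - this is TRUE because Tara is a knave.
- Ivy (knight) says "At least one of us is a knight" - this is TRUE because Paul, Ivy, and Alice are knights.
- Alice (knight) says "At least one of us is a knave" - this is TRUE because Tara is a knave.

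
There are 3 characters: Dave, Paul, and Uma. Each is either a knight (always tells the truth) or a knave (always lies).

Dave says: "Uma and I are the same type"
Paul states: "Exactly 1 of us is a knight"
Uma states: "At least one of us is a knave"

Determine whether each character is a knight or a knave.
Dave is a knight.
Paul is a knave.
Uma is a knight.

Verification:
- Dave (knight) says "Uma and I are the same type" - this is TRUE because Dave is a knight and Uma is a knight.
- Paul (knave) says "Exactly 1 of us is a knight" - this is FALSE (a lie) because there are 2 knights.
- Uma (knight) says "At least one of us is a knave" - this is TRUE because Paul is a knave.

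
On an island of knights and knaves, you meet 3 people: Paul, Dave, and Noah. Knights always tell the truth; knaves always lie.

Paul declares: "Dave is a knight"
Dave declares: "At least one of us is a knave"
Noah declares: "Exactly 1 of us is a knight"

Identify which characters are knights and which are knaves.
Paul is a knight.
Dave is a knight.
Noah is a knave.

Verification:
- Paul (knight) says "Dave is a knight" - this is TRUE because Dave is a knight.
- Dave (knight) says "At least one of us is a knave" - this is TRUE because Noah is a knave.
- Noah (knave) says "Exactly 1 of us is a knight" - this is FALSE (a lie) because there are 2 knights.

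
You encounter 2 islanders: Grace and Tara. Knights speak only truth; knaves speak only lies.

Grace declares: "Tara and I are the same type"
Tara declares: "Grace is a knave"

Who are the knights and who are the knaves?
Grace is a knave.
Tara is a knight.

Verification:
- Grace (knave) says "Tara and I are the same type" - this is FALSE (a lie) because Grace is a knave and Tara is a knight.
- Tara (knight) says "Grace is a knave" - this is TRUE because Grace is a knave.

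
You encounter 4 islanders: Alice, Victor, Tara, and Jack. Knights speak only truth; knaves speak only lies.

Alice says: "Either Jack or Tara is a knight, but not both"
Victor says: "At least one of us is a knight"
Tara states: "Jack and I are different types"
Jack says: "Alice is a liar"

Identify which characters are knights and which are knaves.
Alice is a knight.
Victor is a knight.
Tara is a knight.
Jack is a knave.

Verification:
- Alice (knight) says "Either Jack or Tara is a knight, but not both" - this is TRUE because Jack is a knave and Tara is a knight.
- Victor (knight) says "At least one of us is a knight" - this is TRUE because Alice, Victor, and Tara are knights.
- Tara (knight) says "Jack and I are different types" - this is TRUE because Tara is a knight and Jack is a knave.
- Jack (knave) says "Alice is a liar" - this is FALSE (a lie) because Alice is a knight.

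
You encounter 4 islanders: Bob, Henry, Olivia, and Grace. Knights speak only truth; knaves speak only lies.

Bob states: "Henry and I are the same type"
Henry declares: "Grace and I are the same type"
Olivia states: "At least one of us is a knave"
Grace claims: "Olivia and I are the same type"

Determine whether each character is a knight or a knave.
Bob is a knave.
Henry is a knight.
Olivia is a knight.
Grace is a knight.

Verification:
- Bob (knave) says "Henry and I are the same type" - this is FALSE (a lie) because Bob is a knave and Henry is a knight.
- Henry (knight) says "Grace and I are the same type" - this is TRUE because Henry is a knight and Grace is a knight.
- Olivia (knight) says "At least one of us is a knave" - this is TRUE because Bob is a knave.
- Grace (knight) says "Olivia and I are the same type" - this is TRUE because Grace is a knight and Olivia is a knight.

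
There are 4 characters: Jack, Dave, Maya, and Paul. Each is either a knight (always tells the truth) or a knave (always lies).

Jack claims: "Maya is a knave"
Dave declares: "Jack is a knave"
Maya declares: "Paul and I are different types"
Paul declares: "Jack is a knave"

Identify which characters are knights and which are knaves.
Jack is a knight.
Dave is a knave.
Maya is a knave.
Paul is a knave.

Verification:
- Jack (knight) says "Maya is a knave" - this is TRUE because Maya is a knave.
- Dave (knave) says "Jack is a knave" - this is FALSE (a lie) because Jack is a knight.
- Maya (knave) says "Paul and I are different types" - this is FALSE (a lie) because Maya is a knave and Paul is a knave.
- Paul (knave) says "Jack is a knave" - this is FALSE (a lie) because Jack is a knight.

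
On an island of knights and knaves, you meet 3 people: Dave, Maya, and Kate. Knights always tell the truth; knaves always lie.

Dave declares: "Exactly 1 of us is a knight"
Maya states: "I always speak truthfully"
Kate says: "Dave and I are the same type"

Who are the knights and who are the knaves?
Dave is a knight.
Maya is a knave.
Kate is a knave.

Verification:
- Dave (knight) says "Exactly 1 of us is a knight" - this is TRUE because there are 1 knights.
- Maya (knave) says "I always speak truthfully" - this is FALSE (a lie) because Maya is a knave.
- Kate (knave) says "Dave and I are the same type" - this is FALSE (a lie) because Kate is a knave and Dave is a knight.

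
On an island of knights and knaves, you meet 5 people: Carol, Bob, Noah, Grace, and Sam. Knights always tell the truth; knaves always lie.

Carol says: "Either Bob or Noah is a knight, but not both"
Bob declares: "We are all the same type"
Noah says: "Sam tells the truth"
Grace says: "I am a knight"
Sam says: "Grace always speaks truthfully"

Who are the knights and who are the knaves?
Carol is a knight.
Bob is a knave.
Noah is a knight.
Grace is a knight.
Sam is a knight.

Verification:
- Carol (knight) says "Either Bob or Noah is a knight, but not both" - this is TRUE because Bob is a knave and Noah is a knight.
- Bob (knave) says "We are all the same type" - this is FALSE (a lie) because Carol, Noah, Grace, and Sam are knights and Bob is a knave.
- Noah (knight) says "Sam tells the truth" - this is TRUE because Sam is a knight.
- Grace (knight) says "I am a knight" - this is TRUE because Grace is a knight.
- Sam (knight) says "Grace always speaks truthfully" - this is TRUE because Grace is a knight.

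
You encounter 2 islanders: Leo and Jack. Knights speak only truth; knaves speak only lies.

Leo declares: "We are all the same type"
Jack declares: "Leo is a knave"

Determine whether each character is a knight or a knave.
Leo is a knave.
Jack is a knight.

Verification:
- Leo (knave) says "We are all the same type" - this is FALSE (a lie) because Jack is a knight and Leo is a knave.
- Jack (knight) says "Leo is a knave" - this is TRUE because Leo is a knave.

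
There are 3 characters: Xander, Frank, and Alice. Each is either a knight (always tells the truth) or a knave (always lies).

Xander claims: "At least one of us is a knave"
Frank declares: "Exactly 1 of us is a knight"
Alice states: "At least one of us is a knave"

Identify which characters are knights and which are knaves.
Xander is a knight.
Frank is a knave.
Alice is a knight.

Verification:
- Xander (knight) says "At least one of us is a knave" - this is TRUE because Frank is a knave.
- Frank (knave) says "Exactly 1 of us is a knight" - this is FALSE (a lie) because there are 2 knights.
- Alice (knight) says "At least one of us is a knave" - this is TRUE because Frank is a knave.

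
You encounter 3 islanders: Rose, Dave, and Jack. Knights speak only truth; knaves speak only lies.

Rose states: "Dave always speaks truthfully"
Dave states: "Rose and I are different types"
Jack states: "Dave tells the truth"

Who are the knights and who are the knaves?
Rose is a knave.
Dave is a knave.
Jack is a knave.

Verification:
- Rose (knave) says "Dave always speaks truthfully" - this is FALSE (a lie) because Dave is a knave.
- Dave (knave) says "Rose and I are different types" - this is FALSE (a lie) because Dave is a knave and Rose is a knave.
- Jack (knave) says "Dave tells the truth" - this is FALSE (a lie) because Dave is a knave.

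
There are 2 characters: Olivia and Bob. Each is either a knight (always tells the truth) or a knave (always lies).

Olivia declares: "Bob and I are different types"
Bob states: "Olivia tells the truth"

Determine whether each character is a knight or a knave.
Olivia is a knave.
Bob is a knave.

Verification:
- Olivia (knave) says "Bob and I are different types" - this is FALSE (a lie) because Olivia is a knave and Bob is a knave.
- Bob (knave) says "Olivia tells the truth" - this is FALSE (a lie) because Olivia is a knave.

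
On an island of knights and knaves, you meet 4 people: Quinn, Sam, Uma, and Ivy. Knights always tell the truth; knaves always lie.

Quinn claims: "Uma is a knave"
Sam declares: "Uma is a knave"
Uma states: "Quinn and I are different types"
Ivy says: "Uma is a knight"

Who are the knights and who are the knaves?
Quinn is a knave.
Sam is a knave.
Uma is a knight.
Ivy is a knight.

Verification:
- Quinn (knave) says "Uma is a knave" - this is FALSE (a lie) because Uma is a knight.
- Sam (knave) says "Uma is a knave" - this is FALSE (a lie) because Uma is a knight.
- Uma (knight) says "Quinn and I are different types" - this is TRUE because Uma is a knight and Quinn is a knave.
- Ivy (knight) says "Uma is a knight" - this is TRUE because Uma is a knight.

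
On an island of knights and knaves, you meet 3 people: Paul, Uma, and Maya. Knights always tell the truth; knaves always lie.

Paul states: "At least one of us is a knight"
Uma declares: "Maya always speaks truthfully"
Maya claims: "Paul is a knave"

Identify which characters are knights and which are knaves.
Paul is a knight.
Uma is a knave.
Maya is a knave.

Verification:
- Paul (knight) says "At least one of us is a knight" - this is TRUE because Paul is a knight.
- Uma (knave) says "Maya always speaks truthfully" - this is FALSE (a lie) because Maya is a knave.
- Maya (knave) says "Paul is a knave" - this is FALSE (a lie) because Paul is a knight.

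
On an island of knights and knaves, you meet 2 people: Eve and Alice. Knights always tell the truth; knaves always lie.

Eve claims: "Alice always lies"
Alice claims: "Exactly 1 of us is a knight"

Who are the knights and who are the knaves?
Eve is a knave.
Alice is a knight.

Verification:
- Eve (knave) says "Alice always lies" - this is FALSE (a lie) because Alice is a knight.
- Alice (knight) says "Exactly 1 of us is a knight" - this is TRUE because there are 1 knights.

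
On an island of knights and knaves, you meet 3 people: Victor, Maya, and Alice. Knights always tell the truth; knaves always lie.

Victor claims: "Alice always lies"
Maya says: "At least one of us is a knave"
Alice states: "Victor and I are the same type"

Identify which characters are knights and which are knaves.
Victor is a knight.
Maya is a knight.
Alice is a knave.

Verification:
- Victor (knight) says "Alice always lies" - this is TRUE because Alice is a knave.
- Maya (knight) says "At least one of us is a knave" - this is TRUE because Alice is a knave.
- Alice (knave) says "Victor and I are the same type" - this is FALSE (a lie) because Alice is a knave and Victor is a knight.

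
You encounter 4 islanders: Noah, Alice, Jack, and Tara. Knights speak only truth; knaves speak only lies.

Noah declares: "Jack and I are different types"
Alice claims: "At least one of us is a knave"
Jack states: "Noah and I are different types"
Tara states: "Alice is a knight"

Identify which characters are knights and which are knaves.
Noah is a knave.
Alice is a knight.
Jack is a knave.
Tara is a knight.

Verification:
- Noah (knave) says "Jack and I are different types" - this is FALSE (a lie) because Noah is a knave and Jack is a knave.
- Alice (knight) says "At least one of us is a knave" - this is TRUE because Noah and Jack are knaves.
- Jack (knave) says "Noah and I are different types" - this is FALSE (a lie) because Jack is a knave and Noah is a knave.
- Tara (knight) says "Alice is a knight" - this is TRUE because Alice is a knight.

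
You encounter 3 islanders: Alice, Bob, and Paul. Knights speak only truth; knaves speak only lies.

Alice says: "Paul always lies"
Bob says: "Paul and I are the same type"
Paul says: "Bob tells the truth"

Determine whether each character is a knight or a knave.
Alice is a knave.
Bob is a knight.
Paul is a knight.

Verification:
- Alice (knave) says "Paul always lies" - this is FALSE (a lie) because Paul is a knight.
- Bob (knight) says "Paul and I are the same type" - this is TRUE because Bob is a knight and Paul is a knight.
- Paul (knight) says "Bob tells the truth" - this is TRUE because Bob is a knight.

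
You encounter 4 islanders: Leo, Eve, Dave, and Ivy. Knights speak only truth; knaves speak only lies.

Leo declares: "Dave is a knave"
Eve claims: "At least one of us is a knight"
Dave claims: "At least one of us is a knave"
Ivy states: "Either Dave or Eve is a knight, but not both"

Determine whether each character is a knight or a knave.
Leo is a knave.
Eve is a knight.
Dave is a knight.
Ivy is a knave.

Verification:
- Leo (knave) says "Dave is a knave" - this is FALSE (a lie) because Dave is a knight.
- Eve (knight) says "At least one of us is a knight" - this is TRUE because Eve and Dave are knights.
- Dave (knight) says "At least one of us is a knave" - this is TRUE because Leo and Ivy are knaves.
- Ivy (knave) says "Either Dave or Eve is a knight, but not both" - this is FALSE (a lie) because Dave is a knight and Eve is a knight.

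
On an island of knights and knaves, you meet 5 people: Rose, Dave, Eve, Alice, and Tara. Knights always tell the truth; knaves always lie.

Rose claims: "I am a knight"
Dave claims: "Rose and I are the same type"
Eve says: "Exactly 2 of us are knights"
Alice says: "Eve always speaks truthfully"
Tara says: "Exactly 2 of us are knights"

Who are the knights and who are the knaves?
Rose is a knight.
Dave is a knave.
Eve is a knave.
Alice is a knave.
Tara is a knave.

Verification:
- Rose (knight) says "I am a knight" - this is TRUE because Rose is a knight.
- Dave (knave) says "Rose and I are the same type" - this is FALSE (a lie) because Dave is a knave and Rose is a knight.
- Eve (knave) says "Exactly 2 of us are knights" - this is FALSE (a lie) because there are 1 knights.
- Alice (knave) says "Eve always speaks truthfully" - this is FALSE (a lie) because Eve is a knave.
- Tara (knave) says "Exactly 2 of us are knights" - this is FALSE (a lie) because there are 1 knights.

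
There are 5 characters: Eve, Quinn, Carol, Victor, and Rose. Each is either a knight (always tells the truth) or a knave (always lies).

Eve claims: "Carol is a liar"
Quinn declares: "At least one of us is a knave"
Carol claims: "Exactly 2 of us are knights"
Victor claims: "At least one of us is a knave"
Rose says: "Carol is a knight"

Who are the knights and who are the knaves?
Eve is a knight.
Quinn is a knight.
Carol is a knave.
Victor is a knight.
Rose is a knave.

Verification:
- Eve (knight) says "Carol is a liar" - this is TRUE because Carol is a knave.
- Quinn (knight) says "At least one of us is a knave" - this is TRUE because Carol and Rose are knaves.
- Carol (knave) says "Exactly 2 of us are knights" - this is FALSE (a lie) because there are 3 knights.
- Victor (knight) says "At least one of us is a knave" - this is TRUE because Carol and Rose are knaves.
- Rose (knave) says "Carol is a knight" - this is FALSE (a lie) because Carol is a knave.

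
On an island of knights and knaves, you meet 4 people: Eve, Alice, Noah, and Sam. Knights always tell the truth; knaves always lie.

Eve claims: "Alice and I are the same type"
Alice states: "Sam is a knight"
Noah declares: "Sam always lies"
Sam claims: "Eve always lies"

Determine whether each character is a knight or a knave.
Eve is a knave.
Alice is a knight.
Noah is a knave.
Sam is a knight.

Verification:
- Eve (knave) says "Alice and I are the same type" - this is FALSE (a lie) because Eve is a knave and Alice is a knight.
- Alice (knight) says "Sam is a knight" - this is TRUE because Sam is a knight.
- Noah (knave) says "Sam always lies" - this is FALSE (a lie) because Sam is a knight.
- Sam (knight) says "Eve always lies" - this is TRUE because Eve is a knave.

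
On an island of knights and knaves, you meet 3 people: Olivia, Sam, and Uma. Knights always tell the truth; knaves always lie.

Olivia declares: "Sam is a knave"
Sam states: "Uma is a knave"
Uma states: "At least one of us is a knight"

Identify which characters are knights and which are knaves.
Olivia is a knight.
Sam is a knave.
Uma is a knight.

Verification:
- Olivia (knight) says "Sam is a knave" - this is TRUE because Sam is a knave.
- Sam (knave) says "Uma is a knave" - this is FALSE (a lie) because Uma is a knight.
- Uma (knight) says "At least one of us is a knight" - this is TRUE because Olivia and Uma are knights.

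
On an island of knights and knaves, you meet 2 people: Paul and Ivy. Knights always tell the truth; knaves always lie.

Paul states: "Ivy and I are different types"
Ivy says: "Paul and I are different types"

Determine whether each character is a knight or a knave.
Paul is a knave.
Ivy is a knave.

Verification:
- Paul (knave) says "Ivy and I are different types" - this is FALSE (a lie) because Paul is a knave and Ivy is a knave.
- Ivy (knave) says "Paul and I are different types" - this is FALSE (a lie) because Ivy is a knave and Paul is a knave.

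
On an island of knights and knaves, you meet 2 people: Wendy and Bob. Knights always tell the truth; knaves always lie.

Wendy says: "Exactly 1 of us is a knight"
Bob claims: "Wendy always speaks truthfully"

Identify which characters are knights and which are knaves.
Wendy is a knave.
Bob is a knave.

Verification:
- Wendy (knave) says "Exactly 1 of us is a knight" - this is FALSE (a lie) because there are 0 knights.
- Bob (knave) says "Wendy always speaks truthfully" - this is FALSE (a lie) because Wendy is a knave.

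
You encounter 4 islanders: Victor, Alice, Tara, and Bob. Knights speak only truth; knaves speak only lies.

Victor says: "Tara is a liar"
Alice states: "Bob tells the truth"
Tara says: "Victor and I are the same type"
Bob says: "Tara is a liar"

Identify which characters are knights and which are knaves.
Victor is a knight.
Alice is a knight.
Tara is a knave.
Bob is a knight.

Verification:
- Victor (knight) says "Tara is a liar" - this is TRUE because Tara is a knave.
- Alice (knight) says "Bob tells the truth" - this is TRUE because Bob is a knight.
- Tara (knave) says "Victor and I are the same type" - this is FALSE (a lie) because Tara is a knave and Victor is a knight.
- Bob (knight) says "Tara is a liar" - this is TRUE because Tara is a knave.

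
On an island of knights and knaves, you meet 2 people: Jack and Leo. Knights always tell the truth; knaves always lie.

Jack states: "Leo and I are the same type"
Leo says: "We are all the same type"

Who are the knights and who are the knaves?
Jack is a knight.
Leo is a knight.

Verification:
- Jack (knight) says "Leo and I are the same type" - this is TRUE because Jack is a knight and Leo is a knight.
- Leo (knight) says "We are all the same type" - this is TRUE because Jack and Leo are knights.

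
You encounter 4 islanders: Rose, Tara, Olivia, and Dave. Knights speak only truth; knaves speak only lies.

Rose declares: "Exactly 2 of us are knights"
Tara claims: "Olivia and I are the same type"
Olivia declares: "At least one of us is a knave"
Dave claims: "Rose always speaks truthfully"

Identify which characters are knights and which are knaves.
Rose is a knave.
Tara is a knave.
Olivia is a knight.
Dave is a knave.

Verification:
- Rose (knave) says "Exactly 2 of us are knights" - this is FALSE (a lie) because there are 1 knights.
- Tara (knave) says "Olivia and I are the same type" - this is FALSE (a lie) because Tara is a knave and Olivia is a knight.
- Olivia (knight) says "At least one of us is a knave" - this is TRUE because Rose, Tara, and Dave are knaves.
- Dave (knave) says "Rose always speaks truthfully" - this is FALSE (a lie) because Rose is a knave.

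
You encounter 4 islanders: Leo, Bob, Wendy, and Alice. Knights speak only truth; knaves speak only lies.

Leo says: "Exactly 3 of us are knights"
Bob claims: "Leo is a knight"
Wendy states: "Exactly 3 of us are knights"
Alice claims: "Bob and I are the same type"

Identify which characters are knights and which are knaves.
Leo is a knight.
Bob is a knight.
Wendy is a knight.
Alice is a knave.

Verification:
- Leo (knight) says "Exactly 3 of us are knights" - this is TRUE because there are 3 knights.
- Bob (knight) says "Leo is a knight" - this is TRUE because Leo is a knight.
- Wendy (knight) says "Exactly 3 of us are knights" - this is TRUE because there are 3 knights.
- Alice (knave) says "Bob and I are the same type" - this is FALSE (a lie) because Alice is a knave and Bob is a knight.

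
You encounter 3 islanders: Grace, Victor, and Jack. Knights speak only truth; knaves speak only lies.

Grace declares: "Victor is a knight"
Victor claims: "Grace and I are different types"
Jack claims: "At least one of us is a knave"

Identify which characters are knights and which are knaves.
Grace is a knave.
Victor is a knave.
Jack is a knight.

Verification:
- Grace (knave) says "Victor is a knight" - this is FALSE (a lie) because Victor is a knave.
- Victor (knave) says "Grace and I are different types" - this is FALSE (a lie) because Victor is a knave and Grace is a knave.
- Jack (knight) says "At least one of us is a knave" - this is TRUE because Grace and Victor are knaves.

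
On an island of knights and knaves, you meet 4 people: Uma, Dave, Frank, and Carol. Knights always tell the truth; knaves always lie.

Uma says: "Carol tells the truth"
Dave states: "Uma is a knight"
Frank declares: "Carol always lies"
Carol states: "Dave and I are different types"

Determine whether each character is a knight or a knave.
Uma is a knave.
Dave is a knave.
Frank is a knight.
Carol is a knave.

Verification:
- Uma (knave) says "Carol tells the truth" - this is FALSE (a lie) because Carol is a knave.
- Dave (knave) says "Uma is a knight" - this is FALSE (a lie) because Uma is a knave.
- Frank (knight) says "Carol always lies" - this is TRUE because Carol is a knave.
- Carol (knave) says "Dave and I are different types" - this is FALSE (a lie) because Carol is a knave and Dave is a knave.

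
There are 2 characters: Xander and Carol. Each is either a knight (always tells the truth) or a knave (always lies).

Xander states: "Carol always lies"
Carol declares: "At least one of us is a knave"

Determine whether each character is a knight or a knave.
Xander is a knave.
Carol is a knight.

Verification:
- Xander (knave) says "Carol always lies" - this is FALSE (a lie) because Carol is a knight.
- Carol (knight) says "At least one of us is a knave" - this is TRUE because Xander is a knave.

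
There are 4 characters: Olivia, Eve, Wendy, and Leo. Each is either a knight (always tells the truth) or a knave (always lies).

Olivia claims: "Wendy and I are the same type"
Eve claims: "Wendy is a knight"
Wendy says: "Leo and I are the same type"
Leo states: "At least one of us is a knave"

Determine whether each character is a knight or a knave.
Olivia is a knave.
Eve is a knight.
Wendy is a knight.
Leo is a knight.

Verification:
- Olivia (knave) says "Wendy and I are the same type" - this is FALSE (a lie) because Olivia is a knave and Wendy is a knight.
- Eve (knight) says "Wendy is a knight" - this is TRUE because Wendy is a knight.
- Wendy (knight) says "Leo and I are the same type" - this is TRUE because Wendy is a knight and Leo is a knight.
- Leo (knight) says "At least one of us is a knave" - this is TRUE because Olivia is a knave.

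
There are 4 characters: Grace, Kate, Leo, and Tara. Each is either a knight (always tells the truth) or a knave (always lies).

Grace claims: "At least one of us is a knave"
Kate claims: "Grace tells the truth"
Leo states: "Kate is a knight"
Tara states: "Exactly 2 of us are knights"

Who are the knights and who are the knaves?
Grace is a knight.
Kate is a knight.
Leo is a knight.
Tara is a knave.

Verification:
- Grace (knight) says "At least one of us is a knave" - this is TRUE because Tara is a knave.
- Kate (knight) says "Grace tells the truth" - this is TRUE because Grace is a knight.
- Leo (knight) says "Kate is a knight" - this is TRUE because Kate is a knight.
- Tara (knave) says "Exactly 2 of us are knights" - this is FALSE (a lie) because there are 3 knights.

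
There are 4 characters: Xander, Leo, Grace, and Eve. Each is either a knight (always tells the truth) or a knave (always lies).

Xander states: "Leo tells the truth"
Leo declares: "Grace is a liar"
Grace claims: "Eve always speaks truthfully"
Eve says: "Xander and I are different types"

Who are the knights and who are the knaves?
Xander is a knave.
Leo is a knave.
Grace is a knight.
Eve is a knight.

Verification:
- Xander (knave) says "Leo tells the truth" - this is FALSE (a lie) because Leo is a knave.
- Leo (knave) says "Grace is a liar" - this is FALSE (a lie) because Grace is a knight.
- Grace (knight) says "Eve always speaks truthfully" - this is TRUE because Eve is a knight.
- Eve (knight) says "Xander and I are different types" - this is TRUE because Eve is a knight and Xander is a knave.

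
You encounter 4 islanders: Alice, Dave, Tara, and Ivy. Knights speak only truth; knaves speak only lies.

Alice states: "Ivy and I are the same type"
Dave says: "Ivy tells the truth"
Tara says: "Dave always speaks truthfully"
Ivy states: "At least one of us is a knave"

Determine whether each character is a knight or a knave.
Alice is a knave.
Dave is a knight.
Tara is a knight.
Ivy is a knight.

Verification:
- Alice (knave) says "Ivy and I are the same type" - this is FALSE (a lie) because Alice is a knave and Ivy is a knight.
- Dave (knight) says "Ivy tells the truth" - this is TRUE because Ivy is a knight.
- Tara (knight) says "Dave always speaks truthfully" - this is TRUE because Dave is a knight.
- Ivy (knight) says "At least one of us is a knave" - this is TRUE because Alice is a knave.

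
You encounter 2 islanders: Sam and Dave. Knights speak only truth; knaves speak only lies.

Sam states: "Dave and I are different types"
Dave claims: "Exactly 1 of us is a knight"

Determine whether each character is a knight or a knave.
Sam is a knave.
Dave is a knave.

Verification:
- Sam (knave) says "Dave and I are different types" - this is FALSE (a lie) because Sam is a knave and Dave is a knave.
- Dave (knave) says "Exactly 1 of us is a knight" - this is FALSE (a lie) because there are 0 knights.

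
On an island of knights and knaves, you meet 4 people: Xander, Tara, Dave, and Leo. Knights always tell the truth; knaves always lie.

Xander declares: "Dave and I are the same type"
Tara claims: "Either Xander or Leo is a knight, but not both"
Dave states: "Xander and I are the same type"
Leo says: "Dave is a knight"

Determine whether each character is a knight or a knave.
Xander is a knight.
Tara is a knave.
Dave is a knight.
Leo is a knight.

Verification:
- Xander (knight) says "Dave and I are the same type" - this is TRUE because Xander is a knight and Dave is a knight.
- Tara (knave) says "Either Xander or Leo is a knight, but not both" - this is FALSE (a lie) because Xander is a knight and Leo is a knight.
- Dave (knight) says "Xander and I are the same type" - this is TRUE because Dave is a knight and Xander is a knight.
- Leo (knight) says "Dave is a knight" - this is TRUE because Dave is a knight.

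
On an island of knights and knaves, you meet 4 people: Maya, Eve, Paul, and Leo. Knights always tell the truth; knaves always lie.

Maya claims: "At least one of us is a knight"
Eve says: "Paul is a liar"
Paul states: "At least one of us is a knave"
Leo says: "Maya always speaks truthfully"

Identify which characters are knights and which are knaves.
Maya is a knight.
Eve is a knave.
Paul is a knight.
Leo is a knight.

Verification:
- Maya (knight) says "At least one of us is a knight" - this is TRUE because Maya, Paul, and Leo are knights.
- Eve (knave) says "Paul is a liar" - this is FALSE (a lie) because Paul is a knight.
- Paul (knight) says "At least one of us is a knave" - this is TRUE because Eve is a knave.
- Leo (knight) says "Maya always speaks truthfully" - this is TRUE because Maya is a knight.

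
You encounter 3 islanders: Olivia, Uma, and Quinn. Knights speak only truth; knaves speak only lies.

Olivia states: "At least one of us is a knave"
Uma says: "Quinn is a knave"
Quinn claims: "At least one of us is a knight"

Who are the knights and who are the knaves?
Olivia is a knight.
Uma is a knave.
Quinn is a knight.

Verification:
- Olivia (knight) says "At least one of us is a knave" - this is TRUE because Uma is a knave.
- Uma (knave) says "Quinn is a knave" - this is FALSE (a lie) because Quinn is a knight.
- Quinn (knight) says "At least one of us is a knight" - this is TRUE because Olivia and Quinn are knights.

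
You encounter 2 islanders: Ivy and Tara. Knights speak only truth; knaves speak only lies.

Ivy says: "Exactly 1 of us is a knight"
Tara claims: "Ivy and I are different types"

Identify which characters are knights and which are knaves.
Ivy is a knave.
Tara is a knave.

Verification:
- Ivy (knave) says "Exactly 1 of us is a knight" - this is FALSE (a lie) because there are 0 knights.
- Tara (knave) says "Ivy and I are different types" - this is FALSE (a lie) because Tara is a knave and Ivy is a knave.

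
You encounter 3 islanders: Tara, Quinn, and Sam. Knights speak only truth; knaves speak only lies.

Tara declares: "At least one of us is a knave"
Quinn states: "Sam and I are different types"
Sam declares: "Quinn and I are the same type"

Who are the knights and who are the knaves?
Tara is a knight.
Quinn is a knight.
Sam is a knave.

Verification:
- Tara (knight) says "At least one of us is a knave" - this is TRUE because Sam is a knave.
- Quinn (knight) says "Sam and I are different types" - this is TRUE because Quinn is a knight and Sam is a knave.
- Sam (knave) says "Quinn and I are the same type" - this is FALSE (a lie) because Sam is a knave and Quinn is a knight.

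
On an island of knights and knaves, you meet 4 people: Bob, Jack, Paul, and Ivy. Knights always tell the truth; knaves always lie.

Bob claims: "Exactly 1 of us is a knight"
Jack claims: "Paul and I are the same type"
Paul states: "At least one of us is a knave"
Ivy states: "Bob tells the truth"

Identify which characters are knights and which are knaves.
Bob is a knave.
Jack is a knight.
Paul is a knight.
Ivy is a knave.

Verification:
- Bob (knave) says "Exactly 1 of us is a knight" - this is FALSE (a lie) because there are 2 knights.
- Jack (knight) says "Paul and I are the same type" - this is TRUE because Jack is a knight and Paul is a knight.
- Paul (knight) says "At least one of us is a knave" - this is TRUE because Bob and Ivy are knaves.
- Ivy (knave) says "Bob tells the truth" - this is FALSE (a lie) because Bob is a knave.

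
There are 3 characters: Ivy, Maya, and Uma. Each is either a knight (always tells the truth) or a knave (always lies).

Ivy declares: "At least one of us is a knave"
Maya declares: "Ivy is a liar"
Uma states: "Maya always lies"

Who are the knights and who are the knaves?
Ivy is a knight.
Maya is a knave.
Uma is a knight.

Verification:
- Ivy (knight) says "At least one of us is a knave" - this is TRUE because Maya is a knave.
- Maya (knave) says "Ivy is a liar" - this is FALSE (a lie) because Ivy is a knight.
- Uma (knight) says "Maya always lies" - this is TRUE because Maya is a knave.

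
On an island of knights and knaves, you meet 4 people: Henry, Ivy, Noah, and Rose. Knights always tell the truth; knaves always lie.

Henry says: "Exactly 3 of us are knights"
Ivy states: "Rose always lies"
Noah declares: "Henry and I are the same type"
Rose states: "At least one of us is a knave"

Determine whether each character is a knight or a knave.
Henry is a knight.
Ivy is a knave.
Noah is a knight.
Rose is a knight.

Verification:
- Henry (knight) says "Exactly 3 of us are knights" - this is TRUE because there are 3 knights.
- Ivy (knave) says "Rose always lies" - this is FALSE (a lie) because Rose is a knight.
- Noah (knight) says "Henry and I are the same type" - this is TRUE because Noah is a knight and Henry is a knight.
- Rose (knight) says "At least one of us is a knave" - this is TRUE because Ivy is a knave.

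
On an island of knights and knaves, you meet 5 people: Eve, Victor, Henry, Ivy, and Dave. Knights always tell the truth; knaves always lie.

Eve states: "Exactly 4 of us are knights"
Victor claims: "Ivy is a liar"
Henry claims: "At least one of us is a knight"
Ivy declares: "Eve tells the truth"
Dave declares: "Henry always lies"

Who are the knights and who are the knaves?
Eve is a knave.
Victor is a knight.
Henry is a knight.
Ivy is a knave.
Dave is a knave.

Verification:
- Eve (knave) says "Exactly 4 of us are knights" - this is FALSE (a lie) because there are 2 knights.
- Victor (knight) says "Ivy is a liar" - this is TRUE because Ivy is a knave.
- Henry (knight) says "At least one of us is a knight" - this is TRUE because Victor and Henry are knights.
- Ivy (knave) says "Eve tells the truth" - this is FALSE (a lie) because Eve is a knave.
- Dave (knave) says "Henry always lies" - this is FALSE (a lie) because Henry is a knight.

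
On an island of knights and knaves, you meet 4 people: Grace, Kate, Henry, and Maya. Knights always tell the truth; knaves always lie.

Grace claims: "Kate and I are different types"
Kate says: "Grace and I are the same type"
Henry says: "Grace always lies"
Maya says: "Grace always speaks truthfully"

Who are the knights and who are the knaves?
Grace is a knight.
Kate is a knave.
Henry is a knave.
Maya is a knight.

Verification:
- Grace (knight) says "Kate and I are different types" - this is TRUE because Grace is a knight and Kate is a knave.
- Kate (knave) says "Grace and I are the same type" - this is FALSE (a lie) because Kate is a knave and Grace is a knight.
- Henry (knave) says "Grace always lies" - this is FALSE (a lie) because Grace is a knight.
- Maya (knight) says "Grace always speaks truthfully" - this is TRUE because Grace is a knight.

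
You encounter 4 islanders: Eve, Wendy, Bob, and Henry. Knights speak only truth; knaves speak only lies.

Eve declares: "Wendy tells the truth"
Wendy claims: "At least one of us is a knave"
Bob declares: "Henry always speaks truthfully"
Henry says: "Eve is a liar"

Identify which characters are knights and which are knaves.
Eve is a knight.
Wendy is a knight.
Bob is a knave.
Henry is a knave.

Verification:
- Eve (knight) says "Wendy tells the truth" - this is TRUE because Wendy is a knight.
- Wendy (knight) says "At least one of us is a knave" - this is TRUE because Bob and Henry are knaves.
- Bob (knave) says "Henry always speaks truthfully" - this is FALSE (a lie) because Henry is a knave.
- Henry (knave) says "Eve is a liar" - this is FALSE (a lie) because Eve is a knight.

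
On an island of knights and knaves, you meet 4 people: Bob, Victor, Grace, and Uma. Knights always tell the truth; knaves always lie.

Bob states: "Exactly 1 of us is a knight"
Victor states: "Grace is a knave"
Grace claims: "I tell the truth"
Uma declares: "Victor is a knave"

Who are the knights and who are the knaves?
Bob is a knave.
Victor is a knave.
Grace is a knight.
Uma is a knight.

Verification:
- Bob (knave) says "Exactly 1 of us is a knight" - this is FALSE (a lie) because there are 2 knights.
- Victor (knave) says "Grace is a knave" - this is FALSE (a lie) because Grace is a knight.
- Grace (knight) says "I tell the truth" - this is TRUE because Grace is a knight.
- Uma (knight) says "Victor is a knave" - this is TRUE because Victor is a knave.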